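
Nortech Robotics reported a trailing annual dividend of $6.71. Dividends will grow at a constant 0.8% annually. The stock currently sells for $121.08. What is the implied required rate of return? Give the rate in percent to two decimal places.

6.39%

Rearranging the constant-growth DDM: r = D₁/P₀ + g.
D₁ = 6.71 × (1 + 0.008) = 6.7637.
r = 6.7637 / 121.08 + 0.008 = 0.05586 + 0.008 = 0.06386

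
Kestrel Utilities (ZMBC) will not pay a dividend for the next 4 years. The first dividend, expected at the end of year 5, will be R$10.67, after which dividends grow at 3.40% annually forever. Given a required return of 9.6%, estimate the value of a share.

R$119.27

Deferred-dividend DDM. At t=4 the remaining stream is a growing perpetuity with first payment D_5 = 10.67.
V_4 = D_5/(r−g) = 10.67/(0.096−0.034) = 172.0968
P₀ = V_4/(1+r)^4 = 172.0968/(1+0.096)^4 = 119.2698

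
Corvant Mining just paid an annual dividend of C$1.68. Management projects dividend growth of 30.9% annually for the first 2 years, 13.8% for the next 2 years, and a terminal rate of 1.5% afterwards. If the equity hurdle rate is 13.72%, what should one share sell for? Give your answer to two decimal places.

C$27.13

Three-stage DDM. Project D₁…D_4; terminal Gordon value at t=4 with g = 0.015; discount at r = 0.1372.
D_1 = 2.1991
D_2 = 2.8786
D_3 = 3.2759
D_4 = 3.7280
TV_4 = 3.7839/(0.1372−0.015) = 30.9648
P₀ = Σ Dₜ/(1+r)ᵗ + TV_4/(1+r)^4 = 27.1312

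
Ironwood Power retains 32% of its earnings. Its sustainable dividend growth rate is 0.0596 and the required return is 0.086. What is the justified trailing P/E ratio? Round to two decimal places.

Payout ratio b = 1 − 0.32 = 0.68.
Justified trailing P/E = b(1+g)/(r−g) = 0.68×(1+0.0596)/(0.086−0.0596) = 27.2927

27.29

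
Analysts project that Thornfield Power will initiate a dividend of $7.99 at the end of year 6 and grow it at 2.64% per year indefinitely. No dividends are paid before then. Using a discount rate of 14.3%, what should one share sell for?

$35.13

Deferred-dividend DDM. At t=5 the remaining stream is a growing perpetuity with first payment D_6 = 7.99.
V_5 = D_6/(r−g) = 7.99/(0.143−0.0264) = 68.5249
P₀ = V_5/(1+r)^5 = 68.5249/(1+0.143)^5 = 35.1251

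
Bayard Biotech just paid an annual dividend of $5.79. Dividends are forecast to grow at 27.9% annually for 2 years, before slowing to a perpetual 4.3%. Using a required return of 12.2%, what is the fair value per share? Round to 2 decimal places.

$113.46

Two-stage DDM. Project D₁…D_2 at 0.279, terminal growth 0.043, discount at r = 0.122.
D_1 = 7.4054
D_2 = 9.4715
Terminal value at t=2: TV = D_3/(r−g) = 9.8788/(0.122−0.043) = 125.0480
P₀ = 7.4054/(1+0.122)^1 + 9.4715/(1+0.122)^2 + 125.0480/(1+0.122)^2 = 113.4564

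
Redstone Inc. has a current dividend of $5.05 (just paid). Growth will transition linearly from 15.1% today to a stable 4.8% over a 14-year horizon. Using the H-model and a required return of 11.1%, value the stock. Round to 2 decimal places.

$141.80

H-model: P₀ = D₀[(1+g_L) + H(g_S−g_L)]/(r−g_L), with H = 14/2 = 7.
P₀ = 5.05 × [(1+0.048) + 7×(0.151−0.048)] / (0.111−0.048)
   = 5.05 × 1.7690 / 0.063 = 141.8008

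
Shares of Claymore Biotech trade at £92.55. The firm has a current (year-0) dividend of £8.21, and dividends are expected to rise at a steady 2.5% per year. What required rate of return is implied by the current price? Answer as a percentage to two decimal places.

11.59%

Rearranging the constant-growth DDM: r = D₁/P₀ + g.
D₁ = 8.21 × (1 + 0.025) = 8.4153.
r = 8.4153 / 92.55 + 0.025 = 0.09093 + 0.025 = 0.11593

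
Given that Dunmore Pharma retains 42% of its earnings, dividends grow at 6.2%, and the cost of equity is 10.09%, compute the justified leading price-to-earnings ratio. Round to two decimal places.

Payout ratio b = 1 − 0.42 = 0.58.
Justified leading P/E = b/(r−g) = 0.58/(0.1009−0.062) = 14.9100

14.91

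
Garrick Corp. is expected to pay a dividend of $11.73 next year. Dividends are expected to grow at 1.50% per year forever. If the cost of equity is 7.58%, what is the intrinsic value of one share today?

Gordon growth model: P₀ = D₁/(r − g), with D₁ = 11.73 given directly.
P₀ = 11.7300 / (0.0758 − 0.015) = 11.7300 / 0.0608 = 192.9276

$192.93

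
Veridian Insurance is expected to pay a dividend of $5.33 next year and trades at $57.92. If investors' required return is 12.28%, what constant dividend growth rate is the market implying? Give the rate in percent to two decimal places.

3.08%

From P₀ = D₁/(r − g), the implied growth is g = r − D₁/P₀.
g = 0.1228 − 5.33/57.92 = 0.1228 − 0.09202 = 0.03078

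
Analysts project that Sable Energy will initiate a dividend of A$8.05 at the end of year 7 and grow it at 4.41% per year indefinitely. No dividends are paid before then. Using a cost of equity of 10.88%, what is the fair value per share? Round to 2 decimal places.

A$66.95

Deferred-dividend DDM. At t=6 the remaining stream is a growing perpetuity with first payment D_7 = 8.05.
V_6 = D_7/(r−g) = 8.05/(0.1088−0.0441) = 124.4204
P₀ = V_6/(1+r)^6 = 124.4204/(1+0.1088)^6 = 66.9533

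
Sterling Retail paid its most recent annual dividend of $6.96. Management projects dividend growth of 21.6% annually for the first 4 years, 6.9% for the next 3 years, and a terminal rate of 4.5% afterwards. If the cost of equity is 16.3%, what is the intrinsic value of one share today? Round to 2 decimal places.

$109.50

Three-stage DDM. Project D₁…D_7; terminal Gordon value at t=7 with g = 0.045; discount at r = 0.163.
D_1 = 8.4634
D_2 = 10.2914
D_3 = 12.5144
D_4 = 15.2175
D_5 = 16.2675
D_6 = 17.3900
D_7 = 18.5899
TV_7 = 19.4264/(0.163−0.045) = 164.6307
P₀ = Σ Dₜ/(1+r)ᵗ + TV_7/(1+r)^7 = 109.5006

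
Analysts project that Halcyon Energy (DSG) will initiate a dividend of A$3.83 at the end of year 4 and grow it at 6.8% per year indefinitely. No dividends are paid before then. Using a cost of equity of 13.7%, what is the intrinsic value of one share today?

Deferred-dividend DDM. At t=3 the remaining stream is a growing perpetuity with first payment D_4 = 3.83.
V_3 = D_4/(r−g) = 3.83/(0.137−0.068) = 55.5072
P₀ = V_3/(1+r)^3 = 55.5072/(1+0.137)^3 = 37.7632

A$37.76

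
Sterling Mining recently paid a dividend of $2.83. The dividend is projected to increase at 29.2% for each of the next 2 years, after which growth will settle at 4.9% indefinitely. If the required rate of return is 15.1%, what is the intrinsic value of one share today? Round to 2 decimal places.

$43.41

Two-stage DDM. Project D₁…D_2 at 0.292, terminal growth 0.049, discount at r = 0.151.
D_1 = 3.6564
D_2 = 4.7240
Terminal value at t=2: TV = D_3/(r−g) = 4.9555/(0.151−0.049) = 48.5833
P₀ = 3.6564/(1+0.151)^1 + 4.7240/(1+0.151)^2 + 48.5833/(1+0.151)^2 = 43.4146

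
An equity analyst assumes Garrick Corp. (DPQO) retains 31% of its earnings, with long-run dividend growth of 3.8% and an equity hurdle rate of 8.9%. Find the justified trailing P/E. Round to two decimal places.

Payout ratio b = 1 − 0.31 = 0.69.
Justified trailing P/E = b(1+g)/(r−g) = 0.69×(1+0.038)/(0.089−0.038) = 14.0435

14.04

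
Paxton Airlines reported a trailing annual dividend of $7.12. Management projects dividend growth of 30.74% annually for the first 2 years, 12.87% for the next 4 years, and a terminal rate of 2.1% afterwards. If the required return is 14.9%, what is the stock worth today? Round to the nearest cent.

$121.06

Three-stage DDM. Project D₁…D_6; terminal Gordon value at t=6 with g = 0.021; discount at r = 0.149.
D_1 = 9.3087
D_2 = 12.1702
D_3 = 13.7365
D_4 = 15.5044
D_5 = 17.4998
D_6 = 19.7520
TV_6 = 20.1668/(0.149−0.021) = 157.5531
P₀ = Σ Dₜ/(1+r)ᵗ + TV_6/(1+r)^6 = 121.0645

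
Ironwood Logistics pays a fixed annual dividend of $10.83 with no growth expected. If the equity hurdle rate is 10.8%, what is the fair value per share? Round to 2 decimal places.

Zero-growth DDM (perpetuity): P₀ = D/r = 10.83 / 0.108 = 100.2778

$100.28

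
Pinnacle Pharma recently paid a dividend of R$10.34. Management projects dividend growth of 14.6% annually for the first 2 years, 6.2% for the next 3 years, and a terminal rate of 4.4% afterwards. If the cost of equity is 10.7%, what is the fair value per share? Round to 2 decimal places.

Three-stage DDM. Project D₁…D_5; terminal Gordon value at t=5 with g = 0.044; discount at r = 0.107.
D_1 = 11.8496
D_2 = 13.5797
D_3 = 14.4216
D_4 = 15.3158
D_5 = 16.2653
TV_5 = 16.9810/(0.107−0.044) = 269.5400
P₀ = Σ Dₜ/(1+r)ᵗ + TV_5/(1+r)^5 = 214.5377

R$214.54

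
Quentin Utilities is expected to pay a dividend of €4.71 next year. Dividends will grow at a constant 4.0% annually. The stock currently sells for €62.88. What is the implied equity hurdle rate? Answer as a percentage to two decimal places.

Rearranging the constant-growth DDM: r = D₁/P₀ + g.
r = 4.7100 / 62.88 + 0.04 = 0.07490 + 0.04 = 0.11490

11.49%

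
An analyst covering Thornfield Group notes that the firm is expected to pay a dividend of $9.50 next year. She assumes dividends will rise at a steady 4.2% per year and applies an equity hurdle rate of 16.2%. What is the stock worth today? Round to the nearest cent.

Gordon growth model: P₀ = D₁/(r − g), with D₁ = 9.50 given directly.
P₀ = 9.5000 / (0.162 − 0.042) = 9.5000 / 0.12 = 79.1667

$79.17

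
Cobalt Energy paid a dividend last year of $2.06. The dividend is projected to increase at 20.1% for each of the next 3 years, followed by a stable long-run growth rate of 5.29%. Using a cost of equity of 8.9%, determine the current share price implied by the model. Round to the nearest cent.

Two-stage DDM. Project D₁…D_3 at 0.201, terminal growth 0.0529, discount at r = 0.089.
D_1 = 2.4741
D_2 = 2.9713
D_3 = 3.5686
Terminal value at t=3: TV = D_4/(r−g) = 3.7574/(0.089−0.0529) = 104.0821
P₀ = 2.4741/(1+0.089)^1 + 2.9713/(1+0.089)^2 + 3.5686/(1+0.089)^3 + 104.0821/(1+0.089)^3 = 88.1327

$88.13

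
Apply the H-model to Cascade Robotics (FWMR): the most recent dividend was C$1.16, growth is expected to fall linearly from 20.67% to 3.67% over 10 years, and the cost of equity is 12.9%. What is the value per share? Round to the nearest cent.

C$23.71

H-model: P₀ = D₀[(1+g_L) + H(g_S−g_L)]/(r−g_L), with H = 10/2 = 5.
P₀ = 1.16 × [(1+0.0367) + 5×(0.2067−0.0367)] / (0.129−0.0367)
   = 1.16 × 1.8867 / 0.0923 = 23.7115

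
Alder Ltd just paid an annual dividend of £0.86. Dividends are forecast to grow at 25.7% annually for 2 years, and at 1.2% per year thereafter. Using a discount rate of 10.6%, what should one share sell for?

Two-stage DDM. Project D₁…D_2 at 0.257, terminal growth 0.012, discount at r = 0.106.
D_1 = 1.0810
D_2 = 1.3588
Terminal value at t=2: TV = D_3/(r−g) = 1.3751/(0.106−0.012) = 14.6292
P₀ = 1.0810/(1+0.106)^1 + 1.3588/(1+0.106)^2 + 14.6292/(1+0.106)^2 = 14.0477

£14.05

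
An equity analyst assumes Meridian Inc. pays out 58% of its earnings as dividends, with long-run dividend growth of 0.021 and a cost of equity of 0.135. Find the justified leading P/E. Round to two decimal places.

5.09

Justified leading P/E = b/(r−g) = 0.58/(0.135−0.021) = 5.0877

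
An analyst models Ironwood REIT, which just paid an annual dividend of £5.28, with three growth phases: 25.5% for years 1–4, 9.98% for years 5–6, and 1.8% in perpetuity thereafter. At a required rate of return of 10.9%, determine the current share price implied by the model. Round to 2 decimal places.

Three-stage DDM. Project D₁…D_6; terminal Gordon value at t=6 with g = 0.018; discount at r = 0.109.
D_1 = 6.6264
D_2 = 8.3161
D_3 = 10.4367
D_4 = 13.0981
D_5 = 14.4053
D_6 = 15.8430
TV_6 = 16.1281/(0.109−0.018) = 177.2322
P₀ = Σ Dₜ/(1+r)ᵗ + TV_6/(1+r)^6 = 141.4211

£141.42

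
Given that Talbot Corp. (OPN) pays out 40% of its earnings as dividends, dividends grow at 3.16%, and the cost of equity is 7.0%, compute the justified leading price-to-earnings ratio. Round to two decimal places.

10.42

Justified leading P/E = b/(r−g) = 0.40/(0.07−0.0316) = 10.4167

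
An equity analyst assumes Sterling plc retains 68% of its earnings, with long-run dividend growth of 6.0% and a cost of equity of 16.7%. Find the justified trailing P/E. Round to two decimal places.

Payout ratio b = 1 − 0.68 = 0.32.
Justified trailing P/E = b(1+g)/(r−g) = 0.32×(1+0.06)/(0.167−0.06) = 3.1701

3.17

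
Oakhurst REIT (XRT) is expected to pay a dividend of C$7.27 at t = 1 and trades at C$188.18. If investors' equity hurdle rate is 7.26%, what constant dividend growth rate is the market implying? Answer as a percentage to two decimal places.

3.40%

From P₀ = D₁/(r − g), the implied growth is g = r − D₁/P₀.
g = 0.0726 − 7.27/188.18 = 0.0726 − 0.03863 = 0.03397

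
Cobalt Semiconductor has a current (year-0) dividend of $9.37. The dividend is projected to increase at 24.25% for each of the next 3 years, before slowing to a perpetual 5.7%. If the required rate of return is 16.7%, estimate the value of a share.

$140.57

Two-stage DDM. Project D₁…D_3 at 0.2425, terminal growth 0.057, discount at r = 0.167.
D_1 = 11.6422
D_2 = 14.4655
D_3 = 17.9733
Terminal value at t=3: TV = D_4/(r−g) = 18.9978/(0.167−0.057) = 172.7075
P₀ = 11.6422/(1+0.167)^1 + 14.4655/(1+0.167)^2 + 17.9733/(1+0.167)^3 + 172.7075/(1+0.167)^3 = 140.5738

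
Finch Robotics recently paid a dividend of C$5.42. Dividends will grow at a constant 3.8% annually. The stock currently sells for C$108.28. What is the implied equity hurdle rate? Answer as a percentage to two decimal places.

9.00%

Rearranging the constant-growth DDM: r = D₁/P₀ + g.
D₁ = 5.42 × (1 + 0.038) = 5.6260.
r = 5.6260 / 108.28 + 0.038 = 0.05196 + 0.038 = 0.08996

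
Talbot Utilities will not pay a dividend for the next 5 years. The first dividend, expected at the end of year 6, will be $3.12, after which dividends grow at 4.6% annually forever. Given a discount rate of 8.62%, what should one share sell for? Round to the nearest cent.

Deferred-dividend DDM. At t=5 the remaining stream is a growing perpetuity with first payment D_6 = 3.12.
V_5 = D_6/(r−g) = 3.12/(0.0862−0.046) = 77.6119
P₀ = V_5/(1+r)^5 = 77.6119/(1+0.0862)^5 = 51.3310

$51.33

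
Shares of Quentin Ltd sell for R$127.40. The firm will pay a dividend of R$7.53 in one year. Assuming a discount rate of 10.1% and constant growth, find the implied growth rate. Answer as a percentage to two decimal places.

From P₀ = D₁/(r − g), the implied growth is g = r − D₁/P₀.
g = 0.101 − 7.53/127.40 = 0.101 − 0.05911 = 0.04189

4.19%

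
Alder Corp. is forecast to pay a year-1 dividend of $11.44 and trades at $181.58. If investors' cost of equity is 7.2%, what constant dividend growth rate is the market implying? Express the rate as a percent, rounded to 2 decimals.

0.90%

From P₀ = D₁/(r − g), the implied growth is g = r − D₁/P₀.
g = 0.072 − 11.44/181.58 = 0.072 − 0.06300 = 0.00900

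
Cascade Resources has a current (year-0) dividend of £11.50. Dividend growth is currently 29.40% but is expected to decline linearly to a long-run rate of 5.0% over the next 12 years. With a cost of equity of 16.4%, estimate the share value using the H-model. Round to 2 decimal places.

£253.61

H-model: P₀ = D₀[(1+g_L) + H(g_S−g_L)]/(r−g_L), with H = 12/2 = 6.
P₀ = 11.50 × [(1+0.05) + 6×(0.294−0.05)] / (0.164−0.05)
   = 11.50 × 2.5140 / 0.114 = 253.6053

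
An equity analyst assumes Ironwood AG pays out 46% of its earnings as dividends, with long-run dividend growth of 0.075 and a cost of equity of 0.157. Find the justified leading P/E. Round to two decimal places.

Justified leading P/E = b/(r−g) = 0.46/(0.157−0.075) = 5.6098

5.61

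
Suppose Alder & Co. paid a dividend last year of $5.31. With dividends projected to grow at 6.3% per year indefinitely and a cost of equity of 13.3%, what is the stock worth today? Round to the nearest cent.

$80.64

Gordon growth model: P₀ = D₁/(r − g). D₁ = 5.31 × (1 + 0.063) = 5.6445.
P₀ = 5.6445 / (0.133 − 0.063) = 5.6445 / 0.07 = 80.6361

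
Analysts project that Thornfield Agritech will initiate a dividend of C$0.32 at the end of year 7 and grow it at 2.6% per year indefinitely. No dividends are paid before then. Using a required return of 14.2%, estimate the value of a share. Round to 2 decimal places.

C$1.24

Deferred-dividend DDM. At t=6 the remaining stream is a growing perpetuity with first payment D_7 = 0.32.
V_6 = D_7/(r−g) = 0.32/(0.142−0.026) = 2.7586
P₀ = V_6/(1+r)^6 = 2.7586/(1+0.142)^6 = 1.2436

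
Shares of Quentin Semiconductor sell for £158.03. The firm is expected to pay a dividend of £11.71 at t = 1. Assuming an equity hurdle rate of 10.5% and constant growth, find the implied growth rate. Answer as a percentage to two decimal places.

From P₀ = D₁/(r − g), the implied growth is g = r − D₁/P₀.
g = 0.105 − 11.71/158.03 = 0.105 − 0.07410 = 0.03090

3.09%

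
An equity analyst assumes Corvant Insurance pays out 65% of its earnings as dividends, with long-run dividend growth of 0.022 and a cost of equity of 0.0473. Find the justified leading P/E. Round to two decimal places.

Justified leading P/E = b/(r−g) = 0.65/(0.0473−0.022) = 25.6917

25.69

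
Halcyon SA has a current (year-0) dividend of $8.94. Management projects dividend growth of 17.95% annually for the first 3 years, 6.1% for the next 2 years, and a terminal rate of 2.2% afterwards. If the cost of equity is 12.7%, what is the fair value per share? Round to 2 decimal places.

$136.54

Three-stage DDM. Project D₁…D_5; terminal Gordon value at t=5 with g = 0.022; discount at r = 0.127.
D_1 = 10.5447
D_2 = 12.4375
D_3 = 14.6700
D_4 = 15.5649
D_5 = 16.5144
TV_5 = 16.8777/(0.127−0.022) = 160.7399
P₀ = Σ Dₜ/(1+r)ᵗ + TV_5/(1+r)^5 = 136.5394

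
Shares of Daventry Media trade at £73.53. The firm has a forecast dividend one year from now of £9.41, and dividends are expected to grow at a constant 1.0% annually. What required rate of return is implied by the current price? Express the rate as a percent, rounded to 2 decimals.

Rearranging the constant-growth DDM: r = D₁/P₀ + g.
r = 9.4100 / 73.53 + 0.01 = 0.12797 + 0.01 = 0.13797

13.80%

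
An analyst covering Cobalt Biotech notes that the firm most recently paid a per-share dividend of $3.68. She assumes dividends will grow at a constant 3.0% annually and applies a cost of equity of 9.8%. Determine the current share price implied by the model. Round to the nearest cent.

Gordon growth model: P₀ = D₁/(r − g). D₁ = 3.68 × (1 + 0.03) = 3.7904.
P₀ = 3.7904 / (0.098 − 0.03) = 3.7904 / 0.068 = 55.7412

$55.74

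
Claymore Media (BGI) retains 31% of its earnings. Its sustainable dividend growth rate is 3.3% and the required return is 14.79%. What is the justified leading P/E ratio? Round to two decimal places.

Payout ratio b = 1 − 0.31 = 0.69.
Justified leading P/E = b/(r−g) = 0.69/(0.1479−0.033) = 6.0052

6.01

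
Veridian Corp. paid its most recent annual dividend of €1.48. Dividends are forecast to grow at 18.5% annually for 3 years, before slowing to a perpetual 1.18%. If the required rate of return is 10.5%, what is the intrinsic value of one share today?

€24.93

Two-stage DDM. Project D₁…D_3 at 0.185, terminal growth 0.0118, discount at r = 0.105.
D_1 = 1.7538
D_2 = 2.0783
D_3 = 2.4627
Terminal value at t=3: TV = D_4/(r−g) = 2.4918/(0.105−0.0118) = 26.7359
P₀ = 1.7538/(1+0.105)^1 + 2.0783/(1+0.105)^2 + 2.4627/(1+0.105)^3 + 26.7359/(1+0.105)^3 = 24.9302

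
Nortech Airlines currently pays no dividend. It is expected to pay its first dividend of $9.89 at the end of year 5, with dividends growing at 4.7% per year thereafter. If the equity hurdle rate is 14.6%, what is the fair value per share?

$57.92

Deferred-dividend DDM. At t=4 the remaining stream is a growing perpetuity with first payment D_5 = 9.89.
V_4 = D_5/(r−g) = 9.89/(0.146−0.047) = 99.8990
P₀ = V_4/(1+r)^4 = 99.8990/(1+0.146)^4 = 57.9192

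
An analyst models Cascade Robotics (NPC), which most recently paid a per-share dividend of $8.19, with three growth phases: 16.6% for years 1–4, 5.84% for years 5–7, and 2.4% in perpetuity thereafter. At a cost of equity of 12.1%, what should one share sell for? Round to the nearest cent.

Three-stage DDM. Project D₁…D_7; terminal Gordon value at t=7 with g = 0.024; discount at r = 0.121.
D_1 = 9.5495
D_2 = 11.1348
D_3 = 12.9831
D_4 = 15.1383
D_5 = 16.0224
D_6 = 16.9581
D_7 = 17.9485
TV_7 = 18.3792/(0.121−0.024) = 189.4767
P₀ = Σ Dₜ/(1+r)ᵗ + TV_7/(1+r)^7 = 147.0233

$147.02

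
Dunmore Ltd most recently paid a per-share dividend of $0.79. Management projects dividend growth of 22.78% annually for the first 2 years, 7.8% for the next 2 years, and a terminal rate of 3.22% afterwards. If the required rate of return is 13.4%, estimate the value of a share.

$11.98

Three-stage DDM. Project D₁…D_4; terminal Gordon value at t=4 with g = 0.0322; discount at r = 0.134.
D_1 = 0.9700
D_2 = 1.1909
D_3 = 1.2838
D_4 = 1.3839
TV_4 = 1.4285/(0.134−0.0322) = 14.0325
P₀ = Σ Dₜ/(1+r)ᵗ + TV_4/(1+r)^4 = 11.9843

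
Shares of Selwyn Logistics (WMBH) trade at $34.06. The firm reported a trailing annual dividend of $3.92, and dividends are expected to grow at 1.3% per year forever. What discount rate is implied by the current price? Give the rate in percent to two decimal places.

Rearranging the constant-growth DDM: r = D₁/P₀ + g.
D₁ = 3.92 × (1 + 0.013) = 3.9710.
r = 3.9710 / 34.06 + 0.013 = 0.11659 + 0.013 = 0.12959

12.96%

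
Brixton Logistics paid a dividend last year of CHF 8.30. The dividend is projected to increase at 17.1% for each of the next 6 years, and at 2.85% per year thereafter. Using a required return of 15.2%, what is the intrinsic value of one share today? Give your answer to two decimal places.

CHF 129.01

Two-stage DDM. Project D₁…D_6 at 0.171, terminal growth 0.0285, discount at r = 0.152.
D_1 = 9.7193
D_2 = 11.3813
D_3 = 13.3275
D_4 = 15.6065
D_5 = 18.2752
D_6 = 21.4003
Terminal value at t=6: TV = D_7/(r−g) = 22.0102/(0.152−0.0285) = 178.2201
P₀ = 9.7193/(1+0.152)^1 + 11.3813/(1+0.152)^2 + 13.3275/(1+0.152)^3 + 15.6065/(1+0.152)^4 + 18.2752/(1+0.152)^5 + 21.4003/(1+0.152)^6 + 178.2201/(1+0.152)^6 = 129.0054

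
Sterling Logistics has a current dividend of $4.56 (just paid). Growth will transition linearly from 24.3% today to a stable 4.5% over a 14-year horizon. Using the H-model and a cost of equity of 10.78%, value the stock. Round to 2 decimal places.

$176.52

H-model: P₀ = D₀[(1+g_L) + H(g_S−g_L)]/(r−g_L), with H = 14/2 = 7.
P₀ = 4.56 × [(1+0.045) + 7×(0.243−0.045)] / (0.1078−0.045)
   = 4.56 × 2.4310 / 0.0628 = 176.5185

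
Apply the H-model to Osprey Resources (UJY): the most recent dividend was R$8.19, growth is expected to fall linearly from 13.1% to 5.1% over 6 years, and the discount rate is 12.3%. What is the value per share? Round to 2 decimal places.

R$146.85

H-model: P₀ = D₀[(1+g_L) + H(g_S−g_L)]/(r−g_L), with H = 6/2 = 3.
P₀ = 8.19 × [(1+0.051) + 3×(0.131−0.051)] / (0.123−0.051)
   = 8.19 × 1.2910 / 0.072 = 146.8512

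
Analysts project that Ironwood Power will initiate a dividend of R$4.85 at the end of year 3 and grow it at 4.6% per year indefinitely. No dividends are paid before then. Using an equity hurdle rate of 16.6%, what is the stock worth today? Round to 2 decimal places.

R$29.73

Deferred-dividend DDM. At t=2 the remaining stream is a growing perpetuity with first payment D_3 = 4.85.
V_2 = D_3/(r−g) = 4.85/(0.166−0.046) = 40.4167
P₀ = V_2/(1+r)^2 = 40.4167/(1+0.166)^2 = 29.7278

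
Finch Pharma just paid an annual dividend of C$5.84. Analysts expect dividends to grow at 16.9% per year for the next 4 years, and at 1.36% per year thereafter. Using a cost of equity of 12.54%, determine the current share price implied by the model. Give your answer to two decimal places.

C$87.35

Two-stage DDM. Project D₁…D_4 at 0.169, terminal growth 0.0136, discount at r = 0.1254.
D_1 = 6.8270
D_2 = 7.9807
D_3 = 9.3295
D_4 = 10.9061
Terminal value at t=4: TV = D_5/(r−g) = 11.0545/(0.1254−0.0136) = 98.8771
P₀ = 6.8270/(1+0.1254)^1 + 7.9807/(1+0.1254)^2 + 9.3295/(1+0.1254)^3 + 10.9061/(1+0.1254)^4 + 98.8771/(1+0.1254)^4 = 87.3527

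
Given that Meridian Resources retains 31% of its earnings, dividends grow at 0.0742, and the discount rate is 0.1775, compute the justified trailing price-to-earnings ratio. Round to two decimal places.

7.18

Payout ratio b = 1 − 0.31 = 0.69.
Justified trailing P/E = b(1+g)/(r−g) = 0.69×(1+0.0742)/(0.1775−0.0742) = 7.1752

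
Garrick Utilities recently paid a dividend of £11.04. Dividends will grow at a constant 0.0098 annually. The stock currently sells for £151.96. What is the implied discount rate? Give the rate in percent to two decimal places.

Rearranging the constant-growth DDM: r = D₁/P₀ + g.
D₁ = 11.04 × (1 + 0.0098) = 11.1482.
r = 11.1482 / 151.96 + 0.0098 = 0.07336 + 0.0098 = 0.08316

8.32%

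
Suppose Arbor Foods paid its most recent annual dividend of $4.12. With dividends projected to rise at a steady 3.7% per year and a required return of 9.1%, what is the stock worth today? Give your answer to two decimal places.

$79.12

Gordon growth model: P₀ = D₁/(r − g). D₁ = 4.12 × (1 + 0.037) = 4.2724.
P₀ = 4.2724 / (0.091 − 0.037) = 4.2724 / 0.054 = 79.1193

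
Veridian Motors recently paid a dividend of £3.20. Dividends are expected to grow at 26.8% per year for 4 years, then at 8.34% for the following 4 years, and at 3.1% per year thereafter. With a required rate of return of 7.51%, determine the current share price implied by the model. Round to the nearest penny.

£194.20

Three-stage DDM. Project D₁…D_8; terminal Gordon value at t=8 with g = 0.031; discount at r = 0.0751.
D_1 = 4.0576
D_2 = 5.1450
D_3 = 6.5239
D_4 = 8.2723
D_5 = 8.9622
D_6 = 9.7097
D_7 = 10.5195
D_8 = 11.3968
TV_8 = 11.7501/(0.0751−0.031) = 266.4418
P₀ = Σ Dₜ/(1+r)ᵗ + TV_8/(1+r)^8 = 194.2007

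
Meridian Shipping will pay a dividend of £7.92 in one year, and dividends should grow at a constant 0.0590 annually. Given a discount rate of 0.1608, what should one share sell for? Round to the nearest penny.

Gordon growth model: P₀ = D₁/(r − g), with D₁ = 7.92 given directly.
P₀ = 7.9200 / (0.1608 − 0.059) = 7.9200 / 0.1018 = 77.7996

£77.80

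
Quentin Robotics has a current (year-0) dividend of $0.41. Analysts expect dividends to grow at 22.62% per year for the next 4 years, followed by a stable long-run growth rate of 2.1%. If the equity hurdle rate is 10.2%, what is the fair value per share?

$10.08

Two-stage DDM. Project D₁…D_4 at 0.2262, terminal growth 0.021, discount at r = 0.102.
D_1 = 0.5027
D_2 = 0.6165
D_3 = 0.7559
D_4 = 0.9269
Terminal value at t=4: TV = D_5/(r−g) = 0.9464/(0.102−0.021) = 11.6834
P₀ = 0.5027/(1+0.102)^1 + 0.6165/(1+0.102)^2 + 0.7559/(1+0.102)^3 + 0.9269/(1+0.102)^4 + 11.6834/(1+0.102)^4 = 10.0793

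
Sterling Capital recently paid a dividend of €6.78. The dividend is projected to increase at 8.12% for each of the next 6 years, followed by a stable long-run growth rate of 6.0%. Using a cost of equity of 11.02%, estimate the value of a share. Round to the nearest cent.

Two-stage DDM. Project D₁…D_6 at 0.0812, terminal growth 0.06, discount at r = 0.1102.
D_1 = 7.3305
D_2 = 7.9258
D_3 = 8.5693
D_4 = 9.2652
D_5 = 10.0175
D_6 = 10.8309
Terminal value at t=6: TV = D_7/(r−g) = 11.4808/(0.1102−0.06) = 228.7010
P₀ = 7.3305/(1+0.1102)^1 + 7.9258/(1+0.1102)^2 + 8.5693/(1+0.1102)^3 + 9.2652/(1+0.1102)^4 + 10.0175/(1+0.1102)^5 + 10.8309/(1+0.1102)^6 + 228.7010/(1+0.1102)^6 = 159.2594

€159.26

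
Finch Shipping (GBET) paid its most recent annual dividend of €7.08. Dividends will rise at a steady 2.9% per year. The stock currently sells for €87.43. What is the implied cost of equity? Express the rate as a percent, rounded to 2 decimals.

11.23%

Rearranging the constant-growth DDM: r = D₁/P₀ + g.
D₁ = 7.08 × (1 + 0.029) = 7.2853.
r = 7.2853 / 87.43 + 0.029 = 0.08333 + 0.029 = 0.11233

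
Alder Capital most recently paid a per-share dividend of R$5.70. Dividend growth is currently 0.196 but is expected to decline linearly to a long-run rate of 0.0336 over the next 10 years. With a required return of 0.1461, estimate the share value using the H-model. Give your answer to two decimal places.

H-model: P₀ = D₀[(1+g_L) + H(g_S−g_L)]/(r−g_L), with H = 10/2 = 5.
P₀ = 5.70 × [(1+0.0336) + 5×(0.196−0.0336)] / (0.1461−0.0336)
   = 5.70 × 1.8456 / 0.1125 = 93.5104

R$93.51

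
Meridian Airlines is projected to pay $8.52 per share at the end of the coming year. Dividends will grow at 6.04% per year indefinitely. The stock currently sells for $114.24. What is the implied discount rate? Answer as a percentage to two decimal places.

Rearranging the constant-growth DDM: r = D₁/P₀ + g.
r = 8.5200 / 114.24 + 0.0604 = 0.07458 + 0.0604 = 0.13498

13.50%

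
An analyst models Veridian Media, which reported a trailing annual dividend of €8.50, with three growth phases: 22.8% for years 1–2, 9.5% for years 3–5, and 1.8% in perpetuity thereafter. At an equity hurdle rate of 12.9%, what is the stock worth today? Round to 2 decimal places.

€131.83

Three-stage DDM. Project D₁…D_5; terminal Gordon value at t=5 with g = 0.018; discount at r = 0.129.
D_1 = 10.4380
D_2 = 12.8179
D_3 = 14.0356
D_4 = 15.3689
D_5 = 16.8290
TV_5 = 17.1319/(0.129−0.018) = 154.3415
P₀ = Σ Dₜ/(1+r)ᵗ + TV_5/(1+r)^5 = 131.8308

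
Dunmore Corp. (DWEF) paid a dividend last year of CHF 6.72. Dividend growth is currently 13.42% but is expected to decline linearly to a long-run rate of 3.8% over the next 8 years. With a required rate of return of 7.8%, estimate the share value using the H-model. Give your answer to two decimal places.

H-model: P₀ = D₀[(1+g_L) + H(g_S−g_L)]/(r−g_L), with H = 8/2 = 4.
P₀ = 6.72 × [(1+0.038) + 4×(0.1342−0.038)] / (0.078−0.038)
   = 6.72 × 1.4228 / 0.04 = 239.0304

CHF 239.03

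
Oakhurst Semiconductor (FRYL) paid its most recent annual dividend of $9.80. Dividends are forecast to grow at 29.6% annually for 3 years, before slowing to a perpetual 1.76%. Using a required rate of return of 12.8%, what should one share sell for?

$176.06

Two-stage DDM. Project D₁…D_3 at 0.296, terminal growth 0.0176, discount at r = 0.128.
D_1 = 12.7008
D_2 = 16.4602
D_3 = 21.3325
Terminal value at t=3: TV = D_4/(r−g) = 21.7079/(0.128−0.0176) = 196.6297
P₀ = 12.7008/(1+0.128)^1 + 16.4602/(1+0.128)^2 + 21.3325/(1+0.128)^3 + 196.6297/(1+0.128)^3 = 176.0597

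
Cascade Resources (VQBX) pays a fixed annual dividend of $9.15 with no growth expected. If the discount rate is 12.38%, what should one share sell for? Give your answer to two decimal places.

$73.91

Zero-growth DDM (perpetuity): P₀ = D/r = 9.15 / 0.1238 = 73.9095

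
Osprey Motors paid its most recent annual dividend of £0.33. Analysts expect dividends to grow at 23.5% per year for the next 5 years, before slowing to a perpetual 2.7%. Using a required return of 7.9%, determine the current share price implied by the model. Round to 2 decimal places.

£15.32

Two-stage DDM. Project D₁…D_5 at 0.235, terminal growth 0.027, discount at r = 0.079.
D_1 = 0.4075
D_2 = 0.5033
D_3 = 0.6216
D_4 = 0.7677
D_5 = 0.9481
Terminal value at t=5: TV = D_6/(r−g) = 0.9737/(0.079−0.027) = 18.7247
P₀ = 0.4075/(1+0.079)^1 + 0.5033/(1+0.079)^2 + 0.6216/(1+0.079)^3 + 0.7677/(1+0.079)^4 + 0.9481/(1+0.079)^5 + 18.7247/(1+0.079)^5 = 15.3224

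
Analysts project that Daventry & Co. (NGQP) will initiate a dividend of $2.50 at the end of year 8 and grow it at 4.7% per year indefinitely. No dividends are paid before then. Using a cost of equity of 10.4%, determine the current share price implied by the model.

Deferred-dividend DDM. At t=7 the remaining stream is a growing perpetuity with first payment D_8 = 2.50.
V_7 = D_8/(r−g) = 2.50/(0.104−0.047) = 43.8596
P₀ = V_7/(1+r)^7 = 43.8596/(1+0.104)^7 = 21.9423

$21.94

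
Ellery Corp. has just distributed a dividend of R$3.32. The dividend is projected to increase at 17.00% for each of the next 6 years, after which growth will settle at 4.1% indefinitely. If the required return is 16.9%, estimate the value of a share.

R$47.12

Two-stage DDM. Project D₁…D_6 at 0.17, terminal growth 0.041, discount at r = 0.169.
D_1 = 3.8844
D_2 = 4.5447
D_3 = 5.3174
D_4 = 6.2213
D_5 = 7.2789
D_6 = 8.5163
Terminal value at t=6: TV = D_7/(r−g) = 8.8655/(0.169−0.041) = 69.2618
P₀ = 3.8844/(1+0.169)^1 + 4.5447/(1+0.169)^2 + 5.3174/(1+0.169)^3 + 6.2213/(1+0.169)^4 + 7.2789/(1+0.169)^5 + 8.5163/(1+0.169)^6 + 69.2618/(1+0.169)^6 = 47.1195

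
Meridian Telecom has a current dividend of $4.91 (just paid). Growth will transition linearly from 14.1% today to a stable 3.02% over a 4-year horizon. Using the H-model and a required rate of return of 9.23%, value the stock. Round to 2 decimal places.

H-model: P₀ = D₀[(1+g_L) + H(g_S−g_L)]/(r−g_L), with H = 4/2 = 2.
P₀ = 4.91 × [(1+0.0302) + 2×(0.141−0.0302)] / (0.0923−0.0302)
   = 4.91 × 1.2518 / 0.0621 = 98.9748

$98.97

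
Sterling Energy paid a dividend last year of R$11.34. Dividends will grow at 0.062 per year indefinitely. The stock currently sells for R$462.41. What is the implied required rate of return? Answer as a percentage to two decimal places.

Rearranging the constant-growth DDM: r = D₁/P₀ + g.
D₁ = 11.34 × (1 + 0.062) = 12.0431.
r = 12.0431 / 462.41 + 0.062 = 0.02604 + 0.062 = 0.08804

8.80%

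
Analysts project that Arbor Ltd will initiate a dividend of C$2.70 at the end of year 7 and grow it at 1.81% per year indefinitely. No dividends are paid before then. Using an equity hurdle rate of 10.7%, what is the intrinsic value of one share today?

C$16.50

Deferred-dividend DDM. At t=6 the remaining stream is a growing perpetuity with first payment D_7 = 2.70.
V_6 = D_7/(r−g) = 2.70/(0.107−0.0181) = 30.3712
P₀ = V_6/(1+r)^6 = 30.3712/(1+0.107)^6 = 16.5035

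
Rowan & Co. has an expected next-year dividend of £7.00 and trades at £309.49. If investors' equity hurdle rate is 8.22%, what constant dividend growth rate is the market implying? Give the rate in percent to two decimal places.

From P₀ = D₁/(r − g), the implied growth is g = r − D₁/P₀.
g = 0.0822 − 7.00/309.49 = 0.0822 − 0.02262 = 0.05958

5.96%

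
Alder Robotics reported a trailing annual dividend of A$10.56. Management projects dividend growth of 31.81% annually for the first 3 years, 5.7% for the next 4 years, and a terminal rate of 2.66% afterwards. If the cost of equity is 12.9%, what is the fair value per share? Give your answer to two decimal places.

A$230.13

Three-stage DDM. Project D₁…D_7; terminal Gordon value at t=7 with g = 0.0266; discount at r = 0.129.
D_1 = 13.9191
D_2 = 18.3468
D_3 = 24.1829
D_4 = 25.5614
D_5 = 27.0184
D_6 = 28.5584
D_7 = 30.1862
TV_7 = 30.9892/(0.129−0.0266) = 302.6288
P₀ = Σ Dₜ/(1+r)ᵗ + TV_7/(1+r)^7 = 230.1256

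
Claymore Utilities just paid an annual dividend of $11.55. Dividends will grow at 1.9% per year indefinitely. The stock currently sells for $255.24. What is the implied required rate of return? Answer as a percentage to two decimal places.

6.51%

Rearranging the constant-growth DDM: r = D₁/P₀ + g.
D₁ = 11.55 × (1 + 0.019) = 11.7694.
r = 11.7694 / 255.24 + 0.019 = 0.04611 + 0.019 = 0.06511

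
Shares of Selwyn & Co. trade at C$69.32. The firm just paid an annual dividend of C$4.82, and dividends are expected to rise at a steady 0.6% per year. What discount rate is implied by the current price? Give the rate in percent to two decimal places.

7.59%

Rearranging the constant-growth DDM: r = D₁/P₀ + g.
D₁ = 4.82 × (1 + 0.006) = 4.8489.
r = 4.8489 / 69.32 + 0.006 = 0.06995 + 0.006 = 0.07595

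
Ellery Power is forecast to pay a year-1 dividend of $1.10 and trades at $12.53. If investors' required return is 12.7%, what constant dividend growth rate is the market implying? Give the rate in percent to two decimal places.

From P₀ = D₁/(r − g), the implied growth is g = r − D₁/P₀.
g = 0.127 − 1.10/12.53 = 0.127 − 0.08779 = 0.03921

3.92%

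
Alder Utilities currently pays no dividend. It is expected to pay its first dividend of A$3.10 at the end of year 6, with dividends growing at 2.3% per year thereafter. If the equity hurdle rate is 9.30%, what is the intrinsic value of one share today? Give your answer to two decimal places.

A$28.39

Deferred-dividend DDM. At t=5 the remaining stream is a growing perpetuity with first payment D_6 = 3.10.
V_5 = D_6/(r−g) = 3.10/(0.093−0.023) = 44.2857
P₀ = V_5/(1+r)^5 = 44.2857/(1+0.093)^5 = 28.3898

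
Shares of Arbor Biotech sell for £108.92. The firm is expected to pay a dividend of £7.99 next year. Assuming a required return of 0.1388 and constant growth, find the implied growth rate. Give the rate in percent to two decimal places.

6.54%

From P₀ = D₁/(r − g), the implied growth is g = r − D₁/P₀.
g = 0.1388 − 7.99/108.92 = 0.1388 − 0.07336 = 0.06544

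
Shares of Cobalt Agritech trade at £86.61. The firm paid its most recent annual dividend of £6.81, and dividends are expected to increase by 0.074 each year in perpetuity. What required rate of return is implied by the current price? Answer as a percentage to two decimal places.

15.84%

Rearranging the constant-growth DDM: r = D₁/P₀ + g.
D₁ = 6.81 × (1 + 0.074) = 7.3139.
r = 7.3139 / 86.61 + 0.074 = 0.08445 + 0.074 = 0.15845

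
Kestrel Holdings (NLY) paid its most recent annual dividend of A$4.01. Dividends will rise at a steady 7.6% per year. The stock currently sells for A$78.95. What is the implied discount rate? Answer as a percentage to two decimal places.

13.07%

Rearranging the constant-growth DDM: r = D₁/P₀ + g.
D₁ = 4.01 × (1 + 0.076) = 4.3148.
r = 4.3148 / 78.95 + 0.076 = 0.05465 + 0.076 = 0.13065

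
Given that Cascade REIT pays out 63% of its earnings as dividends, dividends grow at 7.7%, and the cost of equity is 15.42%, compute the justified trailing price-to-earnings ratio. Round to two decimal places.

Justified trailing P/E = b(1+g)/(r−g) = 0.63×(1+0.077)/(0.1542−0.077) = 8.7890

8.79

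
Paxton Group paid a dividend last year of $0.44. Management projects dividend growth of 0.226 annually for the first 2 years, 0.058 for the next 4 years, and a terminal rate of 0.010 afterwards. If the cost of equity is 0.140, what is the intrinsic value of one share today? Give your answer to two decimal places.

Three-stage DDM. Project D₁…D_6; terminal Gordon value at t=6 with g = 0.01; discount at r = 0.14.
D_1 = 0.5394
D_2 = 0.6614
D_3 = 0.6997
D_4 = 0.7403
D_5 = 0.7832
D_6 = 0.8287
TV_6 = 0.8369/(0.14−0.01) = 6.4380
P₀ = Σ Dₜ/(1+r)ᵗ + TV_6/(1+r)^6 = 5.6101

$5.61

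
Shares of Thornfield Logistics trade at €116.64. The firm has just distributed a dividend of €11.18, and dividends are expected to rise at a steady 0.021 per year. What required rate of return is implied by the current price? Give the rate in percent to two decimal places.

Rearranging the constant-growth DDM: r = D₁/P₀ + g.
D₁ = 11.18 × (1 + 0.021) = 11.4148.
r = 11.4148 / 116.64 + 0.021 = 0.09786 + 0.021 = 0.11886

11.89%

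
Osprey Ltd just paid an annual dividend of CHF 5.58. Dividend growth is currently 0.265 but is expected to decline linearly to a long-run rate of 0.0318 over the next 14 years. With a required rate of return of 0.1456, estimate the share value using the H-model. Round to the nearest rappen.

CHF 130.63

H-model: P₀ = D₀[(1+g_L) + H(g_S−g_L)]/(r−g_L), with H = 14/2 = 7.
P₀ = 5.58 × [(1+0.0318) + 7×(0.265−0.0318)] / (0.1456−0.0318)
   = 5.58 × 2.6642 / 0.1138 = 130.6348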